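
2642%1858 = 784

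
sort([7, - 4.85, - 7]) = [ - 7, - 4.85,  7 ] 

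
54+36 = 90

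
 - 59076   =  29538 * (  -  2)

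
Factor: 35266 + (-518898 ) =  - 2^4 * 167^1*181^1 = - 483632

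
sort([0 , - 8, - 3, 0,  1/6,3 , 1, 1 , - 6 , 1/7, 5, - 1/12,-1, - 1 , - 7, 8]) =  [ - 8 , - 7, - 6,  -  3 , - 1, - 1, - 1/12,0,0,1/7,1/6, 1,  1, 3 , 5, 8]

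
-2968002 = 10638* (-279)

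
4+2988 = 2992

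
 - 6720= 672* (-10) 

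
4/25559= 4/25559 = 0.00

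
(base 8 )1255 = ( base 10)685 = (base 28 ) od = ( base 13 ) 409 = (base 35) JK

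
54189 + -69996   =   - 15807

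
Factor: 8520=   2^3* 3^1 * 5^1*71^1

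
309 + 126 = 435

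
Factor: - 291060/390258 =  - 2^1*3^(-2)*5^1*7^2*73^( - 1 )=- 490/657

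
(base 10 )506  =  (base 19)17c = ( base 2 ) 111111010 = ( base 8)772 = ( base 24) L2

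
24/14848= 3/1856= 0.00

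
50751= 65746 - 14995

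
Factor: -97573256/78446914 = - 2^2*7^( - 1)*11^1*13^( - 1 )*29^( - 1 )*59^1  *  89^( - 1)*167^(-1)*18793^1=-48786628/39223457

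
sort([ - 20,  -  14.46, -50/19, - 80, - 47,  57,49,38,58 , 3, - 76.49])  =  [  -  80, - 76.49,  -  47,-20, - 14.46,  -  50/19,3,38, 49,57, 58]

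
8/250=4/125=0.03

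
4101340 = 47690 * 86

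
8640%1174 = 422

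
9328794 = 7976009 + 1352785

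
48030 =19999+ 28031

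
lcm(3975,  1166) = 87450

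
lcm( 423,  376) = 3384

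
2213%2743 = 2213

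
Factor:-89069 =-89069^1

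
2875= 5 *575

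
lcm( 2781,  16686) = 16686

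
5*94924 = 474620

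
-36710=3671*(-10) 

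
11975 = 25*479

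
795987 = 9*88443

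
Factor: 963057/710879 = 3^1*13^( -1)*59^1 * 149^(-1 )*367^ ( - 1)*5441^1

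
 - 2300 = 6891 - 9191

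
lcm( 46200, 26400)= 184800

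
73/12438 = 73/12438 = 0.01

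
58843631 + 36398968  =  95242599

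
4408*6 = 26448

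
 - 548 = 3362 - 3910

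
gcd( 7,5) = 1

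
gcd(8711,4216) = 31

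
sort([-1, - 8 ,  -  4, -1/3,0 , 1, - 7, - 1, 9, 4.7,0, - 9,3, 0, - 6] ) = [ - 9,-8,-7 ,- 6, - 4, - 1, - 1,-1/3,0, 0 , 0,1,  3,4.7,9] 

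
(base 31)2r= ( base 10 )89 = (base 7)155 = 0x59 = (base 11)81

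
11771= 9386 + 2385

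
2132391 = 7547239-5414848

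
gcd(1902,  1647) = 3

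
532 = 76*7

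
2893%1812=1081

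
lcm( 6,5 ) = 30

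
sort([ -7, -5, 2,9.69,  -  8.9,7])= [ - 8.9, - 7, - 5,2 , 7, 9.69]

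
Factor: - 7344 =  - 2^4*3^3*17^1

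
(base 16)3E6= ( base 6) 4342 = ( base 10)998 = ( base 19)2EA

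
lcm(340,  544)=2720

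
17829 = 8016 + 9813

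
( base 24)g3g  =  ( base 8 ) 22130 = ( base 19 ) 16ED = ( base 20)1354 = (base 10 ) 9304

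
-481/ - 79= 481/79 = 6.09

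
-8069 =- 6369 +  - 1700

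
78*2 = 156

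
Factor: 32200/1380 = 70/3 =2^1*3^( - 1) * 5^1 * 7^1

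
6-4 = 2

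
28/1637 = 28/1637  =  0.02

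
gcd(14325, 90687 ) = 3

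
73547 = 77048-3501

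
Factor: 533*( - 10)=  - 5330 = -  2^1*5^1*13^1*41^1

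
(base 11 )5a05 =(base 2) 1111010111110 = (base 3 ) 101210111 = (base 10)7870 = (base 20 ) JDA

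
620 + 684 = 1304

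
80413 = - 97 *( - 829)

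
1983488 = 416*4768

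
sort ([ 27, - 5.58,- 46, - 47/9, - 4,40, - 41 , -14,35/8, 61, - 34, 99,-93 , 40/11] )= [-93,-46, - 41, - 34, - 14, - 5.58 , - 47/9, - 4,40/11, 35/8, 27, 40,61,99]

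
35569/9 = 35569/9 = 3952.11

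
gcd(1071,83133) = 9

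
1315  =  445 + 870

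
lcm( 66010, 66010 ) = 66010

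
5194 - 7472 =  - 2278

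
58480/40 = 1462 = 1462.00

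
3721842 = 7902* 471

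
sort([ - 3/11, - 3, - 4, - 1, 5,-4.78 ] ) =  [-4.78,-4, - 3, - 1, - 3/11,5 ] 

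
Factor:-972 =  - 2^2*3^5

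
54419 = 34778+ 19641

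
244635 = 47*5205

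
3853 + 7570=11423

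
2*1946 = 3892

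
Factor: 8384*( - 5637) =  - 47260608 = - 2^6 * 3^1*131^1*1879^1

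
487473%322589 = 164884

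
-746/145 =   -  6 +124/145  =  - 5.14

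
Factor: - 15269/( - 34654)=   2^ ( - 1) * 15269^1 * 17327^( -1) 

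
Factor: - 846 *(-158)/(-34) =-2^1*3^2*17^(  -  1)*47^1*79^1 = -66834/17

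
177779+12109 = 189888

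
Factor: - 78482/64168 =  - 2^( - 2 )*13^( - 1 )*617^( - 1)*39241^1 = -39241/32084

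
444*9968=4425792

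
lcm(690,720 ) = 16560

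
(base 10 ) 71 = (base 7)131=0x47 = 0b1000111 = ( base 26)2J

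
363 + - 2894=  -  2531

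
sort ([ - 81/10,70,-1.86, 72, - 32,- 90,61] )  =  [-90, - 32, - 81/10,-1.86, 61, 70,72 ] 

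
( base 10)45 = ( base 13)36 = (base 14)33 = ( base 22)21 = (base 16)2D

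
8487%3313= 1861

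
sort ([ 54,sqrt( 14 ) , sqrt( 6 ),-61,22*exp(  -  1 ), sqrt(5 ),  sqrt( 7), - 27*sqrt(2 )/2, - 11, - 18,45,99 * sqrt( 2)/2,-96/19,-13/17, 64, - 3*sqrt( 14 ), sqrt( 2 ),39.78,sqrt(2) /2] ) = [ - 61 , - 27*sqrt(2 )/2, - 18, - 3*sqrt (14), - 11,-96/19, - 13/17, sqrt( 2) /2,sqrt( 2 ), sqrt ( 5),sqrt( 6 ), sqrt( 7 ),sqrt( 14 ),  22*exp (-1) , 39.78,  45 , 54,64, 99*sqrt( 2 ) /2]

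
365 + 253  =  618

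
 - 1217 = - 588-629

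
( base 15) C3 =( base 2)10110111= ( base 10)183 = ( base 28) 6f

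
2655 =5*531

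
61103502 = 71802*851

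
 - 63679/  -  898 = 70 + 819/898 = 70.91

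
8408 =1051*8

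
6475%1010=415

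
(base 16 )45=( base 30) 29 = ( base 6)153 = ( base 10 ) 69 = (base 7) 126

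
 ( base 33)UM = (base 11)840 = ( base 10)1012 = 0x3f4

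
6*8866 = 53196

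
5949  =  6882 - 933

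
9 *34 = 306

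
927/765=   103/85 = 1.21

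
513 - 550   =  -37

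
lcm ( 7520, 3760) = 7520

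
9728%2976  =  800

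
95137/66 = 1441 + 31/66 = 1441.47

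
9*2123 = 19107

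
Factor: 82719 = 3^2 * 7^1 *13^1*101^1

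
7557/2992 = 2+143/272=2.53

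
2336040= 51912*45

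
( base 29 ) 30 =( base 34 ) 2J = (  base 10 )87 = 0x57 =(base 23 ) 3I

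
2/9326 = 1/4663 = 0.00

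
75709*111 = 8403699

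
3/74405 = 3/74405  =  0.00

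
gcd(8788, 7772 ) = 4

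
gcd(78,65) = 13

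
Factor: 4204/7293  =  2^2 * 3^( - 1) * 11^( - 1 ) * 13^( - 1 ) * 17^( - 1 )*1051^1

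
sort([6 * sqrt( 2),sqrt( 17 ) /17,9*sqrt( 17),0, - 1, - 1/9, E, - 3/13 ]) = [  -  1 , - 3/13,-1/9,  0,  sqrt( 17 ) /17,E,  6*sqrt( 2 ),9*sqrt( 17) ] 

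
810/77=810/77 = 10.52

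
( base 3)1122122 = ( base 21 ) 2f8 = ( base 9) 1578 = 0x4b5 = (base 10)1205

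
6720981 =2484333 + 4236648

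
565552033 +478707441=1044259474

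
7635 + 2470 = 10105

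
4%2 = 0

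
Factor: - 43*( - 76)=2^2*19^1*43^1 = 3268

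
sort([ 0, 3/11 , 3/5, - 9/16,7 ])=[ - 9/16, 0 , 3/11, 3/5, 7]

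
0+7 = 7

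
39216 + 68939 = 108155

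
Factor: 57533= 7^1*8219^1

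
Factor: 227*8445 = 3^1*5^1*227^1*563^1 = 1917015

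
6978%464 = 18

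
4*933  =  3732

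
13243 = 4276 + 8967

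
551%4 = 3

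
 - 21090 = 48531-69621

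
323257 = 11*29387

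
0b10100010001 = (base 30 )1D7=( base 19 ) 3b5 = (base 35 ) 122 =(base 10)1297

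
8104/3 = 8104/3= 2701.33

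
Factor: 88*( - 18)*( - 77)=121968 = 2^4*3^2*7^1*11^2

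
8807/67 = 131 + 30/67 = 131.45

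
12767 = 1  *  12767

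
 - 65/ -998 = 65/998 = 0.07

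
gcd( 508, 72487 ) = 1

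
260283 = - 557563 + 817846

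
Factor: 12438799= 12438799^1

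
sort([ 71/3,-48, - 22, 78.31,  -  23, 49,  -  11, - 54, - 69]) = [-69,  -  54,-48,-23, - 22,-11, 71/3 , 49, 78.31]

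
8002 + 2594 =10596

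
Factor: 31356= 2^2*3^2* 13^1*67^1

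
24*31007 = 744168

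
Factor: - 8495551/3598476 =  - 2^( - 2)*3^ (-1)*7^( - 1 )*97^1*42839^ ( - 1 ) * 87583^1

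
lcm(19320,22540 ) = 135240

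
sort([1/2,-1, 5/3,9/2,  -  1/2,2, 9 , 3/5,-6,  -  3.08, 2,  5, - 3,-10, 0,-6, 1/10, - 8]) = [  -  10,-8, - 6, - 6, - 3.08, - 3,- 1,-1/2, 0,  1/10, 1/2, 3/5, 5/3,  2 , 2, 9/2, 5, 9]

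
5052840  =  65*77736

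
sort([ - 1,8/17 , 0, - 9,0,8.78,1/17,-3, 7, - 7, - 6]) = [ - 9, - 7, - 6, - 3,- 1, 0 , 0, 1/17, 8/17,  7, 8.78 ]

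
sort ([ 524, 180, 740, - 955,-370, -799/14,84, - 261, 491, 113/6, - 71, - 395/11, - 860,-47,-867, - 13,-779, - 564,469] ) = [ - 955 ,-867, - 860, -779, - 564 , - 370, - 261, - 71, - 799/14,- 47, - 395/11, - 13, 113/6,  84, 180,469, 491,524,740 ] 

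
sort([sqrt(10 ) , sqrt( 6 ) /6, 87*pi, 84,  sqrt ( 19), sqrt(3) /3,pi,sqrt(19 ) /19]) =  [sqrt(19 ) /19, sqrt(6 ) /6,sqrt(3 ) /3,  pi, sqrt( 10), sqrt( 19 ) , 84,87*pi ] 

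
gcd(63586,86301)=1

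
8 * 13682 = 109456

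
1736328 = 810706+925622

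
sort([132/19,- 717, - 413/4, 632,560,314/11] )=[ - 717, - 413/4,132/19,314/11, 560, 632 ] 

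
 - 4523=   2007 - 6530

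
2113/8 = 2113/8=264.12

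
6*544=3264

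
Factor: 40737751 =31^2*42391^1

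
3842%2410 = 1432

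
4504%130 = 84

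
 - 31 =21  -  52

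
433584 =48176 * 9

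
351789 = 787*447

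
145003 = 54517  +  90486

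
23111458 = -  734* (- 31487) 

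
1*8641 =8641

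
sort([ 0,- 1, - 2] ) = [- 2, -1,0]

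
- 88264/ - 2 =44132/1= 44132.00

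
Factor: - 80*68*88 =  - 478720 = -2^9* 5^1*11^1*17^1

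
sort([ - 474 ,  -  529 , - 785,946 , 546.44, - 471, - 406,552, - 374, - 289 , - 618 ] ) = [ - 785,-618,  -  529 ,- 474, - 471,- 406, - 374,-289, 546.44,552, 946]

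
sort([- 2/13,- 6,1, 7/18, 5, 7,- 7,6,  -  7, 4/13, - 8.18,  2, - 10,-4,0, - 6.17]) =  [ - 10, - 8.18,-7,-7,-6.17,-6, - 4, - 2/13, 0,4/13, 7/18,1, 2, 5, 6, 7 ]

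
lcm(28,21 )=84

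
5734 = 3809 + 1925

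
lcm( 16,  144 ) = 144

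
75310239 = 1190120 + 74120119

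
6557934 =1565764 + 4992170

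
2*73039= 146078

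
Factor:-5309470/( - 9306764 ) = 2654735/4653382 = 2^( - 1)  *  5^1*131^( - 1 ) * 17761^( - 1) * 530947^1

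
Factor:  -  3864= - 2^3 * 3^1*7^1*23^1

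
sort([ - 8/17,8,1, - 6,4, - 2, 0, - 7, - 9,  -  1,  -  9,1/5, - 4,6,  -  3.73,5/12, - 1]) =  [ - 9, - 9,-7,-6, - 4, - 3.73, - 2, - 1, - 1, - 8/17,0,1/5,5/12,1,4,6,8 ] 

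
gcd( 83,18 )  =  1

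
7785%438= 339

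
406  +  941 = 1347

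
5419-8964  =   - 3545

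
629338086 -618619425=10718661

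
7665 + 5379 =13044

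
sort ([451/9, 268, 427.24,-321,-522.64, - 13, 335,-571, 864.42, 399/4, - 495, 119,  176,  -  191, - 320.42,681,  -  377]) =[ - 571,-522.64, - 495,-377,-321,-320.42, - 191, - 13,451/9 , 399/4,119 , 176, 268,335, 427.24, 681, 864.42 ]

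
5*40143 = 200715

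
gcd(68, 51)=17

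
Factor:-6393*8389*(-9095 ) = 3^1*5^1*17^1* 107^1*2131^1*8389^1 = 487772826315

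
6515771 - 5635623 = 880148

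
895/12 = 74 + 7/12 = 74.58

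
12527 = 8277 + 4250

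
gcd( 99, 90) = 9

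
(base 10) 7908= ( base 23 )ELJ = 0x1ee4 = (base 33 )78L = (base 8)17344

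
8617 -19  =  8598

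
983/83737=983/83737 = 0.01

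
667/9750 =667/9750 = 0.07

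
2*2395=4790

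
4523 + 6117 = 10640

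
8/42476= 2/10619 = 0.00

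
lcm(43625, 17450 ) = 87250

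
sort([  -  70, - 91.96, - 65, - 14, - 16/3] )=[-91.96 , - 70 , - 65,-14,  -  16/3] 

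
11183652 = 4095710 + 7087942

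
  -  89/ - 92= 89/92 = 0.97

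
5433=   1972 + 3461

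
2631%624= 135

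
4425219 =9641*459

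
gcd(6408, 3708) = 36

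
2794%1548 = 1246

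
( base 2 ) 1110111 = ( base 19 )65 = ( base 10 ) 119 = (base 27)4b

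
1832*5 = 9160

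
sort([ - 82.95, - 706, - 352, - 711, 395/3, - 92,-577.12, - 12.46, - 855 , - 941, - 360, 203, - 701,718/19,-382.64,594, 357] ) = [-941,-855, - 711, - 706, - 701 ,  -  577.12, -382.64,  -  360, - 352, -92, - 82.95, - 12.46,718/19,395/3, 203,357, 594 ]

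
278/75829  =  278/75829 = 0.00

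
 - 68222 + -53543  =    -  121765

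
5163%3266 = 1897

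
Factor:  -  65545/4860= - 2^ ( - 2) * 3^(-5 )*13109^1 = - 13109/972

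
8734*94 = 820996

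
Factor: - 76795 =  -5^1*15359^1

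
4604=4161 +443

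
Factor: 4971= 3^1*1657^1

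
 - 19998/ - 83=240 + 78/83 = 240.94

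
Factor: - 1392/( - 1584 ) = 3^( - 1 )* 11^( - 1 ) * 29^1 = 29/33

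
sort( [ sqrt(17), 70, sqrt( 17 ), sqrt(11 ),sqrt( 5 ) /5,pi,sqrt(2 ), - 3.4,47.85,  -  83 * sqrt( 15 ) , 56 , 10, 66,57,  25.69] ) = [ - 83*sqrt ( 15 ), - 3.4,sqrt( 5)/5, sqrt( 2 ), pi,sqrt(11 ),sqrt( 17), sqrt(17 ),10, 25.69, 47.85, 56, 57,66 , 70]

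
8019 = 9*891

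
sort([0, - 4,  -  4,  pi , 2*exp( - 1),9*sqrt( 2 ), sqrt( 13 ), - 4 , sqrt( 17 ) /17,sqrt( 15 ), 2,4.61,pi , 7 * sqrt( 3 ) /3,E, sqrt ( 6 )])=[-4, - 4,  -  4, 0,sqrt(17) /17, 2*exp (-1),2, sqrt( 6),E,pi,pi,sqrt( 13), sqrt ( 15) , 7 * sqrt(3)/3,  4.61,9*sqrt( 2)]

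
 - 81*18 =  - 1458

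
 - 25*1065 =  - 26625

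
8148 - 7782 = 366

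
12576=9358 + 3218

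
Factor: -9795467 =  - 11^1*67^1 * 13291^1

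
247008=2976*83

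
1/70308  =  1/70308 =0.00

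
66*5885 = 388410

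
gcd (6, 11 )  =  1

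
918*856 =785808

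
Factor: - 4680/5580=- 2^1*13^1*31^( - 1 )= - 26/31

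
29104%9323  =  1135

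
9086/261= 9086/261  =  34.81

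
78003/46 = 1695  +  33/46 = 1695.72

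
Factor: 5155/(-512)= - 2^( - 9)*5^1 * 1031^1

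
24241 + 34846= 59087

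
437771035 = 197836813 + 239934222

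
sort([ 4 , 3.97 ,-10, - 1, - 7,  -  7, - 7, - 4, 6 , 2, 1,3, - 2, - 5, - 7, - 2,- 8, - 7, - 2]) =[ - 10 , - 8, - 7 ,-7, - 7,  -  7, - 7,- 5, - 4, - 2, - 2, - 2, - 1,1, 2,3,3.97, 4,6] 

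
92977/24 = 3874 + 1/24 = 3874.04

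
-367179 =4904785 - 5271964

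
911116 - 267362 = 643754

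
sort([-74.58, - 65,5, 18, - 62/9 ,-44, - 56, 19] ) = [ - 74.58, - 65, - 56,-44, - 62/9, 5,  18, 19]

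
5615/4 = 1403+3/4 = 1403.75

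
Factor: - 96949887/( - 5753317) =3^1*47^( - 1)*167^( - 1)*733^( - 1)*32316629^1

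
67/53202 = 67/53202   =  0.00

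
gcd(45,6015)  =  15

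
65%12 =5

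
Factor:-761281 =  - 113^1 * 6737^1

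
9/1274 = 9/1274 = 0.01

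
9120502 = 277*32926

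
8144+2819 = 10963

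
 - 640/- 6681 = 640/6681 = 0.10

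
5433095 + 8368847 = 13801942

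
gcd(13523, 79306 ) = 1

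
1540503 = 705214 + 835289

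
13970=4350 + 9620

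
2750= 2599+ 151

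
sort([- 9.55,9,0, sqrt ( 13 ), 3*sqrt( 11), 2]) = [-9.55,  0,  2,sqrt( 13 ), 9, 3*  sqrt( 11 )] 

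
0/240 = 0= 0.00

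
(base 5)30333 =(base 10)1968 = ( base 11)152a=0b11110110000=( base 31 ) 21f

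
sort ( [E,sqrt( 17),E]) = [E,  E,  sqrt(17) ] 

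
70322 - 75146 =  - 4824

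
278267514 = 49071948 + 229195566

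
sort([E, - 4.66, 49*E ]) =[ - 4.66,  E,49*E]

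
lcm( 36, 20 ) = 180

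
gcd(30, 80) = 10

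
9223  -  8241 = 982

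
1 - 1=0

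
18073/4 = 18073/4 = 4518.25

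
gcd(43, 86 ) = 43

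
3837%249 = 102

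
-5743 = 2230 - 7973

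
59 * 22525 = 1328975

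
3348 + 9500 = 12848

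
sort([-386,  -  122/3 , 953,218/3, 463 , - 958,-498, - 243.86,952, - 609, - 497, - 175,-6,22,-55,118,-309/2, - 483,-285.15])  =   [ - 958, - 609,-498, - 497, - 483 ,-386,-285.15, - 243.86,-175, - 309/2, -55 , - 122/3, - 6, 22 , 218/3,118, 463, 952, 953]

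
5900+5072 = 10972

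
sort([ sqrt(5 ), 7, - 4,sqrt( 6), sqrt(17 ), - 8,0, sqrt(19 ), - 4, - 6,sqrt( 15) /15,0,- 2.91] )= [- 8, - 6,-4, - 4, - 2.91 , 0, 0,sqrt(15) /15, sqrt( 5),sqrt( 6 ),sqrt( 17 ),sqrt (19), 7]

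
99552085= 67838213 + 31713872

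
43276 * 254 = 10992104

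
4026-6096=-2070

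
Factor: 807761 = 653^1 * 1237^1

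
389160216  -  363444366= 25715850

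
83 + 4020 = 4103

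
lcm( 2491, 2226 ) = 104622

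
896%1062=896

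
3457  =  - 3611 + 7068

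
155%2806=155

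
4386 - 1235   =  3151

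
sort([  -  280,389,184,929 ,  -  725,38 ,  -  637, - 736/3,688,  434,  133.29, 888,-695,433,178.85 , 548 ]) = [ - 725, - 695, - 637,-280, - 736/3,38, 133.29,178.85 , 184,389, 433  ,  434, 548, 688, 888, 929]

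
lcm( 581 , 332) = 2324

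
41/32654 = 41/32654 = 0.00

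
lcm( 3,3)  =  3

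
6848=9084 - 2236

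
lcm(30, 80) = 240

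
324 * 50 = 16200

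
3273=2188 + 1085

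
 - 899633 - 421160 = - 1320793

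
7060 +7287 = 14347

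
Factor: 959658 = 2^1*3^1*7^1*73^1*313^1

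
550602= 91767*6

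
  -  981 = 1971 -2952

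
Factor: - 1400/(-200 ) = 7^1 = 7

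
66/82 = 33/41  =  0.80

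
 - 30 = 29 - 59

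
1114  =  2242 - 1128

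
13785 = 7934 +5851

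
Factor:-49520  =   - 2^4 * 5^1* 619^1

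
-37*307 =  - 11359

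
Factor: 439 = 439^1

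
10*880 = 8800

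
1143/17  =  1143/17 = 67.24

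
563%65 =43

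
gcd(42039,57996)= 81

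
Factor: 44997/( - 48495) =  - 5^ (-1 ) * 61^( - 1)*283^1 = - 283/305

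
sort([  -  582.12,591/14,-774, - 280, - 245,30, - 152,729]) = [ - 774 ,-582.12, - 280, - 245, - 152,30, 591/14, 729 ] 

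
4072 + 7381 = 11453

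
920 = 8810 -7890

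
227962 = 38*5999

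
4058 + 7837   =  11895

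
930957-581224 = 349733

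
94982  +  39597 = 134579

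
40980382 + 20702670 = 61683052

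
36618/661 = 55 + 263/661  =  55.40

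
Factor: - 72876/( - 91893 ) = 24292/30631=2^2*6073^1*30631^( -1 ) 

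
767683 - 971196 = -203513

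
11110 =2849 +8261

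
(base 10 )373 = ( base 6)1421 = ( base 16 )175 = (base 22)gl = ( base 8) 565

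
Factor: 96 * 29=2784 = 2^5*3^1*29^1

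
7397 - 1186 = 6211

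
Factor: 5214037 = 19^1*274423^1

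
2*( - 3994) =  -7988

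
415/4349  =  415/4349 = 0.10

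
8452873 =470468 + 7982405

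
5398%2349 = 700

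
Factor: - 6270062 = -2^1*3135031^1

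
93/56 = 93/56 =1.66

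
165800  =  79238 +86562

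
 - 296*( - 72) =21312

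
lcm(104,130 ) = 520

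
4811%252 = 23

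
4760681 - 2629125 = 2131556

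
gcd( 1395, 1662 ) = 3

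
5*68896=344480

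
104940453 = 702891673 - 597951220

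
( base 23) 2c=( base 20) 2I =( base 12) 4a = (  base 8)72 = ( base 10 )58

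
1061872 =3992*266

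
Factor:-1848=-2^3*3^1*7^1* 11^1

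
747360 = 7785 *96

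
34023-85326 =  - 51303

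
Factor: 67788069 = 3^1*101^1* 409^1*547^1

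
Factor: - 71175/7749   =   - 3^ ( - 2 )*5^2*7^ ( - 1) *13^1*41^ ( - 1)*73^1=- 23725/2583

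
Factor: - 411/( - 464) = 2^( - 4 )* 3^1*29^( - 1)*137^1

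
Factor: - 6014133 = -3^2*211^1*3167^1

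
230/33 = 6+32/33 = 6.97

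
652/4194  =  326/2097= 0.16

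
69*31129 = 2147901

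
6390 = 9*710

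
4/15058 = 2/7529 = 0.00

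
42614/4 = 10653 +1/2 = 10653.50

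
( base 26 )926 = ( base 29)78n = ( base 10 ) 6142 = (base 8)13776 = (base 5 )144032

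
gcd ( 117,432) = 9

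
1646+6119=7765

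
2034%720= 594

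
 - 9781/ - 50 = 195+ 31/50  =  195.62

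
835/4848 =835/4848  =  0.17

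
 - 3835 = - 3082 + -753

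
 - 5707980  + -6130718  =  -11838698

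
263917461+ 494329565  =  758247026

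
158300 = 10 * 15830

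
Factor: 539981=13^1 * 73^1 * 569^1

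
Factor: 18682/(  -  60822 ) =-9341/30411= -3^( - 2)*31^( - 1)*109^( - 1 )  *  9341^1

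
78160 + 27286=105446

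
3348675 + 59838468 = 63187143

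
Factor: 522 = 2^1  *  3^2*29^1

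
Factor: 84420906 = 2^1* 3^1*14070151^1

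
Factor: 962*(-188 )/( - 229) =2^3*13^1 * 37^1*47^1 * 229^ ( - 1)= 180856/229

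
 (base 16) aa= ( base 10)170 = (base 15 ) b5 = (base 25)6K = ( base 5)1140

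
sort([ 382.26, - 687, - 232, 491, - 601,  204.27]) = [  -  687, - 601, - 232, 204.27, 382.26 , 491] 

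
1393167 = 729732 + 663435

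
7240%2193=661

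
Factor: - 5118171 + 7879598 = 751^1 *3677^1 =2761427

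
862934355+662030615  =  1524964970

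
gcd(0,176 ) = 176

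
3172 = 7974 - 4802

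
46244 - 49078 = - 2834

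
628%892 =628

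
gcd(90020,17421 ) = 1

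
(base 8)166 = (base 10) 118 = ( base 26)4e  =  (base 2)1110110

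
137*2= 274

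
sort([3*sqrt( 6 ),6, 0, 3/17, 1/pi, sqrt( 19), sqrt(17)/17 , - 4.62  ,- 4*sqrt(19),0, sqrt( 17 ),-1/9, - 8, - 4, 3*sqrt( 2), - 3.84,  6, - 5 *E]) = [- 4 *sqrt(19),-5*E, - 8 , - 4.62, - 4, - 3.84,- 1/9, 0, 0, 3/17, sqrt(17) /17 , 1/pi, sqrt(17),3  *sqrt( 2), sqrt(19), 6 , 6,3*sqrt (6 ) ]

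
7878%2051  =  1725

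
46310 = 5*9262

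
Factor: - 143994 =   -  2^1*3^1*103^1* 233^1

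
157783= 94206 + 63577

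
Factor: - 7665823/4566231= -3^(-2)*11^1*507359^( - 1 )*696893^1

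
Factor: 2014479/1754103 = 3^1*13^( - 1)*41^(  -  1) * 1097^(  -  1 )*223831^1 = 671493/584701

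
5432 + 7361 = 12793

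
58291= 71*821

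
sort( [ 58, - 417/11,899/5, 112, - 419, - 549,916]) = [ - 549,- 419, - 417/11,58 , 112,899/5, 916] 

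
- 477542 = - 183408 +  - 294134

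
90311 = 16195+74116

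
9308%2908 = 584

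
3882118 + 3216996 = 7099114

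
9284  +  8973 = 18257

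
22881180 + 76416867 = 99298047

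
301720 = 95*3176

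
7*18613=130291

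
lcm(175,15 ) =525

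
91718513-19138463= 72580050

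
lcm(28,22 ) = 308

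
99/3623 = 99/3623 = 0.03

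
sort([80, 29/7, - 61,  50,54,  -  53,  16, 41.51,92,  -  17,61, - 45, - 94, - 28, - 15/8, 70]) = [ - 94, - 61, - 53, - 45, - 28 , - 17, - 15/8, 29/7,  16, 41.51,50,54,61, 70,  80, 92] 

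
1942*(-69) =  - 133998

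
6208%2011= 175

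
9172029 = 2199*4171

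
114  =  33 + 81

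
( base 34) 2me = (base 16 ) c02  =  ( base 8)6002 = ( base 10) 3074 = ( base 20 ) 7de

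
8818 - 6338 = 2480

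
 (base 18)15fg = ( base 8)17072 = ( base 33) 73G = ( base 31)81j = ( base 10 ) 7738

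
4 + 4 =8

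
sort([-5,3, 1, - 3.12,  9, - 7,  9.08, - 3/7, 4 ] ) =[ - 7, - 5 ,-3.12 , - 3/7,1,3, 4, 9,9.08]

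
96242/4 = 24060 +1/2= 24060.50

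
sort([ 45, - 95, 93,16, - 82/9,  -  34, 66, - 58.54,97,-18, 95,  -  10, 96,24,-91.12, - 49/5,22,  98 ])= [ - 95, - 91.12, - 58.54, - 34,  -  18,-10,-49/5,-82/9, 16,22, 24,45, 66, 93 , 95, 96,97 , 98]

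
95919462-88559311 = 7360151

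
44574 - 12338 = 32236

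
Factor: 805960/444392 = 5^1 * 13^( - 1)*4273^( - 1 )*20149^1= 100745/55549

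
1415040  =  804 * 1760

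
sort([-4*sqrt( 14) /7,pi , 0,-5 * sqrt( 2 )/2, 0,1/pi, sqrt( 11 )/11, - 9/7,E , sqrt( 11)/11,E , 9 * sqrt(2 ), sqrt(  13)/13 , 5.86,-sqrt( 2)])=[ - 5* sqrt(2) /2,-4*sqrt ( 14) /7, - sqrt(2),-9/7, 0, 0, sqrt( 13) /13, sqrt(11)/11,sqrt(11)/11, 1/pi,E, E,pi, 5.86, 9 * sqrt(2 ) ]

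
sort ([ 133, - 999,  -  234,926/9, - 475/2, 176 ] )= [ - 999,  -  475/2, - 234,926/9 , 133,176]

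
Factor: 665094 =2^1*3^1* 110849^1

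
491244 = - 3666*(  -  134)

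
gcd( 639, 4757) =71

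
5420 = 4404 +1016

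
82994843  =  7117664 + 75877179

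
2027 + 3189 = 5216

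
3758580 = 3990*942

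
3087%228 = 123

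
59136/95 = 59136/95 =622.48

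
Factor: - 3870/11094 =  - 15/43 = - 3^1*5^1*43^(-1)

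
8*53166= 425328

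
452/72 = 113/18 = 6.28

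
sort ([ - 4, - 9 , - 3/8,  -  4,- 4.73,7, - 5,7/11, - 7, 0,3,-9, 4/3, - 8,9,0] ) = [-9,  -  9, - 8,- 7,  -  5, - 4.73, - 4,-4, - 3/8 , 0, 0,  7/11 , 4/3,  3,  7 , 9]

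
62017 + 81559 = 143576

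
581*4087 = 2374547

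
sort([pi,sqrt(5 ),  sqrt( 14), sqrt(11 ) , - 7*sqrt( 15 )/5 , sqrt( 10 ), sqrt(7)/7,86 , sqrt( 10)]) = [  -  7 * sqrt(15 ) /5,sqrt (7) /7, sqrt( 5),pi,sqrt(10), sqrt(10), sqrt (11),sqrt( 14) , 86]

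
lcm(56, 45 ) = 2520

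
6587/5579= 1+144/797 = 1.18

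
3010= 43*70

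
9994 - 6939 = 3055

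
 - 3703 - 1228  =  -4931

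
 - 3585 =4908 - 8493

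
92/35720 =23/8930 = 0.00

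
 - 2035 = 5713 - 7748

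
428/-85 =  - 428/85 = -5.04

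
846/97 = 846/97= 8.72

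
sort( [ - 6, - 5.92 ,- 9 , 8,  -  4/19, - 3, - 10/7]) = [-9,-6, - 5.92,-3, - 10/7,-4/19,8]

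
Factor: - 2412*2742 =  - 6613704=- 2^3*3^3*67^1*457^1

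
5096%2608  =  2488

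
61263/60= 20421/20 = 1021.05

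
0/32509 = 0= 0.00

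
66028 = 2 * 33014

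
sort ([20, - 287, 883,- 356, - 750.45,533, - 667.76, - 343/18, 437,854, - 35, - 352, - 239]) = [  -  750.45, - 667.76, - 356,-352, - 287, - 239,  -  35,-343/18, 20,437,  533 , 854, 883]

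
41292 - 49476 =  - 8184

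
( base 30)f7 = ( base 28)g9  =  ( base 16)1c9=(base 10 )457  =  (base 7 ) 1222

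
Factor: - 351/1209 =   -  9/31  =  -  3^2*31^( - 1)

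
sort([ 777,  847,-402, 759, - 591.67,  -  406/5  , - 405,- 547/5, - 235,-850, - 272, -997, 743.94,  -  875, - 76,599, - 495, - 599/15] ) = [ - 997, - 875, - 850,- 591.67, - 495, - 405, - 402, - 272,- 235, - 547/5, - 406/5, - 76, - 599/15, 599,743.94, 759, 777, 847 ] 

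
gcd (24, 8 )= 8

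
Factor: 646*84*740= 2^5*3^1*5^1*7^1*17^1*19^1*37^1 = 40155360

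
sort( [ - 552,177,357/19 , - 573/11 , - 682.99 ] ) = [ - 682.99,  -  552, - 573/11, 357/19, 177]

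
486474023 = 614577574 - 128103551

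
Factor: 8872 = 2^3*1109^1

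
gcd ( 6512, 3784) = 88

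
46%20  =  6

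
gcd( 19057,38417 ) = 1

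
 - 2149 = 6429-8578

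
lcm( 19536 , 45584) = 136752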